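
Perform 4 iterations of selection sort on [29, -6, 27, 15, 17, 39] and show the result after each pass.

Pass 1: Select minimum -6 at index 1, swap -> [-6, 29, 27, 15, 17, 39]
Pass 2: Select minimum 15 at index 3, swap -> [-6, 15, 27, 29, 17, 39]
Pass 3: Select minimum 17 at index 4, swap -> [-6, 15, 17, 29, 27, 39]
Pass 4: Select minimum 27 at index 4, swap -> [-6, 15, 17, 27, 29, 39]


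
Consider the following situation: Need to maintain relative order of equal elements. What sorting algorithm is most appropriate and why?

Best choice: Merge sort or Insertion sort
Reason: Both are stable; quicksort and heapsort are not stable


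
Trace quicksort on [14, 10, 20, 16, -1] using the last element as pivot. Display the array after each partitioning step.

Partition 1: pivot=-1 at index 0 -> [-1, 10, 20, 16, 14]
Partition 2: pivot=14 at index 2 -> [-1, 10, 14, 16, 20]
Partition 3: pivot=20 at index 4 -> [-1, 10, 14, 16, 20]


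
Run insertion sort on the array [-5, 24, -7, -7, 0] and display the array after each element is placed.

First element -5 is already 'sorted'
Insert 24: shifted 0 elements -> [-5, 24, -7, -7, 0]
Insert -7: shifted 2 elements -> [-7, -5, 24, -7, 0]
Insert -7: shifted 2 elements -> [-7, -7, -5, 24, 0]
Insert 0: shifted 1 elements -> [-7, -7, -5, 0, 24]


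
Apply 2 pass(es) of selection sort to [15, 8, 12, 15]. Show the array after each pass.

Pass 1: Select minimum 8 at index 1, swap -> [8, 15, 12, 15]
Pass 2: Select minimum 12 at index 2, swap -> [8, 12, 15, 15]


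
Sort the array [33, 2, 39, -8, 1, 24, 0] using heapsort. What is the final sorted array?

Build heap: [39, 2, 33, -8, 1, 24, 0]
Extract 39: [33, 2, 24, -8, 1, 0, 39]
Extract 33: [24, 2, 0, -8, 1, 33, 39]
Extract 24: [2, 1, 0, -8, 24, 33, 39]
Extract 2: [1, -8, 0, 2, 24, 33, 39]
Extract 1: [0, -8, 1, 2, 24, 33, 39]
Extract 0: [-8, 0, 1, 2, 24, 33, 39]


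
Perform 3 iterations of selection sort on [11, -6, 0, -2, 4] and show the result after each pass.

Pass 1: Select minimum -6 at index 1, swap -> [-6, 11, 0, -2, 4]
Pass 2: Select minimum -2 at index 3, swap -> [-6, -2, 0, 11, 4]
Pass 3: Select minimum 0 at index 2, swap -> [-6, -2, 0, 11, 4]


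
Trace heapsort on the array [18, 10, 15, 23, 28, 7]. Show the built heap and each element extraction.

Build heap: [28, 23, 15, 18, 10, 7]
Extract 28: [23, 18, 15, 7, 10, 28]
Extract 23: [18, 10, 15, 7, 23, 28]
Extract 18: [15, 10, 7, 18, 23, 28]
Extract 15: [10, 7, 15, 18, 23, 28]
Extract 10: [7, 10, 15, 18, 23, 28]


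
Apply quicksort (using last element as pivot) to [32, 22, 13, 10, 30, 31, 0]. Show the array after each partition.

Partition 1: pivot=0 at index 0 -> [0, 22, 13, 10, 30, 31, 32]
Partition 2: pivot=32 at index 6 -> [0, 22, 13, 10, 30, 31, 32]
Partition 3: pivot=31 at index 5 -> [0, 22, 13, 10, 30, 31, 32]
Partition 4: pivot=30 at index 4 -> [0, 22, 13, 10, 30, 31, 32]
Partition 5: pivot=10 at index 1 -> [0, 10, 13, 22, 30, 31, 32]
Partition 6: pivot=22 at index 3 -> [0, 10, 13, 22, 30, 31, 32]


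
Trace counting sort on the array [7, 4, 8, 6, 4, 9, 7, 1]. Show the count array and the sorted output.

Count array: [0, 1, 0, 0, 2, 0, 1, 2, 1, 1]
(count[i] = number of elements equal to i)
Cumulative count: [0, 1, 1, 1, 3, 3, 4, 6, 7, 8]
Sorted: [1, 4, 4, 6, 7, 7, 8, 9]


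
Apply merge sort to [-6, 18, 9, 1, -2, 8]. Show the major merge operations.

Divide and conquer:
  Merge [18] + [9] -> [9, 18]
  Merge [-6] + [9, 18] -> [-6, 9, 18]
  Merge [-2] + [8] -> [-2, 8]
  Merge [1] + [-2, 8] -> [-2, 1, 8]
  Merge [-6, 9, 18] + [-2, 1, 8] -> [-6, -2, 1, 8, 9, 18]


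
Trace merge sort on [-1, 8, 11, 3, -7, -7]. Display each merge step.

Divide and conquer:
  Merge [8] + [11] -> [8, 11]
  Merge [-1] + [8, 11] -> [-1, 8, 11]
  Merge [-7] + [-7] -> [-7, -7]
  Merge [3] + [-7, -7] -> [-7, -7, 3]
  Merge [-1, 8, 11] + [-7, -7, 3] -> [-7, -7, -1, 3, 8, 11]


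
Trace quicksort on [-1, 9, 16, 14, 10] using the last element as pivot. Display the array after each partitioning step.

Partition 1: pivot=10 at index 2 -> [-1, 9, 10, 14, 16]
Partition 2: pivot=9 at index 1 -> [-1, 9, 10, 14, 16]
Partition 3: pivot=16 at index 4 -> [-1, 9, 10, 14, 16]


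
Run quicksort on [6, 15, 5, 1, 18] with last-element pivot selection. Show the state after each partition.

Partition 1: pivot=18 at index 4 -> [6, 15, 5, 1, 18]
Partition 2: pivot=1 at index 0 -> [1, 15, 5, 6, 18]
Partition 3: pivot=6 at index 2 -> [1, 5, 6, 15, 18]


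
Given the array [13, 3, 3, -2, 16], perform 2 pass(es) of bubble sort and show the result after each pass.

After pass 1: [3, 3, -2, 13, 16] (3 swaps)
After pass 2: [3, -2, 3, 13, 16] (1 swaps)
Total swaps: 4


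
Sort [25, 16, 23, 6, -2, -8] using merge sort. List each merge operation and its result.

Divide and conquer:
  Merge [16] + [23] -> [16, 23]
  Merge [25] + [16, 23] -> [16, 23, 25]
  Merge [-2] + [-8] -> [-8, -2]
  Merge [6] + [-8, -2] -> [-8, -2, 6]
  Merge [16, 23, 25] + [-8, -2, 6] -> [-8, -2, 6, 16, 23, 25]


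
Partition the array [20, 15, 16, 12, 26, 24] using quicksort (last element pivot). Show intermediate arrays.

Partition 1: pivot=24 at index 4 -> [20, 15, 16, 12, 24, 26]
Partition 2: pivot=12 at index 0 -> [12, 15, 16, 20, 24, 26]
Partition 3: pivot=20 at index 3 -> [12, 15, 16, 20, 24, 26]
Partition 4: pivot=16 at index 2 -> [12, 15, 16, 20, 24, 26]


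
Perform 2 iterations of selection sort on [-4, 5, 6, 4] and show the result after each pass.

Pass 1: Select minimum -4 at index 0, swap -> [-4, 5, 6, 4]
Pass 2: Select minimum 4 at index 3, swap -> [-4, 4, 6, 5]


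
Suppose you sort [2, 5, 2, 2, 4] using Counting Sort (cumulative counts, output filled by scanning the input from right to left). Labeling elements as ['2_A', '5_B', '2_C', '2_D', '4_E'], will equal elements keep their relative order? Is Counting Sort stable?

Trace Counting Sort on the labeled array (the key is the number; the letter only tracks identity):
  Counts for values 0..5: [0, 0, 3, 0, 1, 1]
  Cumulative counts: [0, 0, 3, 3, 4, 5]
  Scan right to left: place 4_E at output index 3
  Scan right to left: place 2_D at output index 2
  Scan right to left: place 2_C at output index 1
  Scan right to left: place 5_B at output index 4
  Scan right to left: place 2_A at output index 0
  Output: [2_A, 2_C, 2_D, 4_E, 5_B]
Equal keys:
  value 2: originally 2_A, 2_C, 2_D; after sorting 2_A, 2_C, 2_D -> order preserved
All equal keys kept their original relative order. Counting Sort is stable: scanning the input right to left with decreasing cumulative counts places later duplicates at later output positions.
Answer: Stable


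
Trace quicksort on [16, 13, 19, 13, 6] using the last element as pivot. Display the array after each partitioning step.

Partition 1: pivot=6 at index 0 -> [6, 13, 19, 13, 16]
Partition 2: pivot=16 at index 3 -> [6, 13, 13, 16, 19]
Partition 3: pivot=13 at index 2 -> [6, 13, 13, 16, 19]


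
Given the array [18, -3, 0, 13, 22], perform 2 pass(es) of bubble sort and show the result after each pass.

After pass 1: [-3, 0, 13, 18, 22] (3 swaps)
After pass 2: [-3, 0, 13, 18, 22] (0 swaps)
Total swaps: 3


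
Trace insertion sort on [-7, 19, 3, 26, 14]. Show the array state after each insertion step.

First element -7 is already 'sorted'
Insert 19: shifted 0 elements -> [-7, 19, 3, 26, 14]
Insert 3: shifted 1 elements -> [-7, 3, 19, 26, 14]
Insert 26: shifted 0 elements -> [-7, 3, 19, 26, 14]
Insert 14: shifted 2 elements -> [-7, 3, 14, 19, 26]


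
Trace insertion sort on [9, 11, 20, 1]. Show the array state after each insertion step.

First element 9 is already 'sorted'
Insert 11: shifted 0 elements -> [9, 11, 20, 1]
Insert 20: shifted 0 elements -> [9, 11, 20, 1]
Insert 1: shifted 3 elements -> [1, 9, 11, 20]


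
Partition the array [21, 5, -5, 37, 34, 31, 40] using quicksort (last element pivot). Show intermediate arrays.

Partition 1: pivot=40 at index 6 -> [21, 5, -5, 37, 34, 31, 40]
Partition 2: pivot=31 at index 3 -> [21, 5, -5, 31, 34, 37, 40]
Partition 3: pivot=-5 at index 0 -> [-5, 5, 21, 31, 34, 37, 40]
Partition 4: pivot=21 at index 2 -> [-5, 5, 21, 31, 34, 37, 40]
Partition 5: pivot=37 at index 5 -> [-5, 5, 21, 31, 34, 37, 40]


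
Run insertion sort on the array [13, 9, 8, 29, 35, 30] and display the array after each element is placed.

First element 13 is already 'sorted'
Insert 9: shifted 1 elements -> [9, 13, 8, 29, 35, 30]
Insert 8: shifted 2 elements -> [8, 9, 13, 29, 35, 30]
Insert 29: shifted 0 elements -> [8, 9, 13, 29, 35, 30]
Insert 35: shifted 0 elements -> [8, 9, 13, 29, 35, 30]
Insert 30: shifted 1 elements -> [8, 9, 13, 29, 30, 35]


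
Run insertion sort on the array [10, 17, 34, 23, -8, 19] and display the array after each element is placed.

First element 10 is already 'sorted'
Insert 17: shifted 0 elements -> [10, 17, 34, 23, -8, 19]
Insert 34: shifted 0 elements -> [10, 17, 34, 23, -8, 19]
Insert 23: shifted 1 elements -> [10, 17, 23, 34, -8, 19]
Insert -8: shifted 4 elements -> [-8, 10, 17, 23, 34, 19]
Insert 19: shifted 2 elements -> [-8, 10, 17, 19, 23, 34]


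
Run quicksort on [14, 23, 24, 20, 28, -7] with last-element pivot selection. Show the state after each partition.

Partition 1: pivot=-7 at index 0 -> [-7, 23, 24, 20, 28, 14]
Partition 2: pivot=14 at index 1 -> [-7, 14, 24, 20, 28, 23]
Partition 3: pivot=23 at index 3 -> [-7, 14, 20, 23, 28, 24]
Partition 4: pivot=24 at index 4 -> [-7, 14, 20, 23, 24, 28]


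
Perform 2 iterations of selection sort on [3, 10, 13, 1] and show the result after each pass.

Pass 1: Select minimum 1 at index 3, swap -> [1, 10, 13, 3]
Pass 2: Select minimum 3 at index 3, swap -> [1, 3, 13, 10]


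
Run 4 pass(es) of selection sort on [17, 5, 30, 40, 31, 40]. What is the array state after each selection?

Pass 1: Select minimum 5 at index 1, swap -> [5, 17, 30, 40, 31, 40]
Pass 2: Select minimum 17 at index 1, swap -> [5, 17, 30, 40, 31, 40]
Pass 3: Select minimum 30 at index 2, swap -> [5, 17, 30, 40, 31, 40]
Pass 4: Select minimum 31 at index 4, swap -> [5, 17, 30, 31, 40, 40]


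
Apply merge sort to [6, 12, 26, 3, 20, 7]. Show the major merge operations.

Divide and conquer:
  Merge [12] + [26] -> [12, 26]
  Merge [6] + [12, 26] -> [6, 12, 26]
  Merge [20] + [7] -> [7, 20]
  Merge [3] + [7, 20] -> [3, 7, 20]
  Merge [6, 12, 26] + [3, 7, 20] -> [3, 6, 7, 12, 20, 26]


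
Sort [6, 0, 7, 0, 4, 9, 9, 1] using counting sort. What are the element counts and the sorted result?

Count array: [2, 1, 0, 0, 1, 0, 1, 1, 0, 2]
(count[i] = number of elements equal to i)
Cumulative count: [2, 3, 3, 3, 4, 4, 5, 6, 6, 8]
Sorted: [0, 0, 1, 4, 6, 7, 9, 9]


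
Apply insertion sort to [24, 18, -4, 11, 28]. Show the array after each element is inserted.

First element 24 is already 'sorted'
Insert 18: shifted 1 elements -> [18, 24, -4, 11, 28]
Insert -4: shifted 2 elements -> [-4, 18, 24, 11, 28]
Insert 11: shifted 2 elements -> [-4, 11, 18, 24, 28]
Insert 28: shifted 0 elements -> [-4, 11, 18, 24, 28]


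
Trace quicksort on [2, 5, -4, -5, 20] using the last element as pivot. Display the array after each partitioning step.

Partition 1: pivot=20 at index 4 -> [2, 5, -4, -5, 20]
Partition 2: pivot=-5 at index 0 -> [-5, 5, -4, 2, 20]
Partition 3: pivot=2 at index 2 -> [-5, -4, 2, 5, 20]


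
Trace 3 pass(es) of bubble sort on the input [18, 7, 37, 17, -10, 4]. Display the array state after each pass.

After pass 1: [7, 18, 17, -10, 4, 37] (4 swaps)
After pass 2: [7, 17, -10, 4, 18, 37] (3 swaps)
After pass 3: [7, -10, 4, 17, 18, 37] (2 swaps)
Total swaps: 9


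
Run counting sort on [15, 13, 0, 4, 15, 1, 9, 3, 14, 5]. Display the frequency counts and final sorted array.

Count array: [1, 1, 0, 1, 1, 1, 0, 0, 0, 1, 0, 0, 0, 1, 1, 2]
(count[i] = number of elements equal to i)
Cumulative count: [1, 2, 2, 3, 4, 5, 5, 5, 5, 6, 6, 6, 6, 7, 8, 10]
Sorted: [0, 1, 3, 4, 5, 9, 13, 14, 15, 15]


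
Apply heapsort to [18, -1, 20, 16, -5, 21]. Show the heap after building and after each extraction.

Build heap: [21, 16, 20, -1, -5, 18]
Extract 21: [20, 16, 18, -1, -5, 21]
Extract 20: [18, 16, -5, -1, 20, 21]
Extract 18: [16, -1, -5, 18, 20, 21]
Extract 16: [-1, -5, 16, 18, 20, 21]
Extract -1: [-5, -1, 16, 18, 20, 21]


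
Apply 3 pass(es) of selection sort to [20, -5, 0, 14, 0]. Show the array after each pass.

Pass 1: Select minimum -5 at index 1, swap -> [-5, 20, 0, 14, 0]
Pass 2: Select minimum 0 at index 2, swap -> [-5, 0, 20, 14, 0]
Pass 3: Select minimum 0 at index 4, swap -> [-5, 0, 0, 14, 20]


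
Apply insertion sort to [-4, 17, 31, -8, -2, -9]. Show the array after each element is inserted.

First element -4 is already 'sorted'
Insert 17: shifted 0 elements -> [-4, 17, 31, -8, -2, -9]
Insert 31: shifted 0 elements -> [-4, 17, 31, -8, -2, -9]
Insert -8: shifted 3 elements -> [-8, -4, 17, 31, -2, -9]
Insert -2: shifted 2 elements -> [-8, -4, -2, 17, 31, -9]
Insert -9: shifted 5 elements -> [-9, -8, -4, -2, 17, 31]


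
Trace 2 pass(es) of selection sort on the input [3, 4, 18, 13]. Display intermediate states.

Pass 1: Select minimum 3 at index 0, swap -> [3, 4, 18, 13]
Pass 2: Select minimum 4 at index 1, swap -> [3, 4, 18, 13]


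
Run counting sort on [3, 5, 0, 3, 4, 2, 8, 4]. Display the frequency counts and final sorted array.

Count array: [1, 0, 1, 2, 2, 1, 0, 0, 1]
(count[i] = number of elements equal to i)
Cumulative count: [1, 1, 2, 4, 6, 7, 7, 7, 8]
Sorted: [0, 2, 3, 3, 4, 4, 5, 8]


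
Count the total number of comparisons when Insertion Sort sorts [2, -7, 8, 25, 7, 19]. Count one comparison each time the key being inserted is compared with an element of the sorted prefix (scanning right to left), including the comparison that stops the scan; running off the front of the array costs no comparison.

Insert -7: 2 > -7 (shift), reached front = 1 comparison(s) -> [-7, 2, 8, 25, 7, 19]
Insert 8: 2 <= 8 (stop) = 1 comparison(s) -> [-7, 2, 8, 25, 7, 19]
Insert 25: 8 <= 25 (stop) = 1 comparison(s) -> [-7, 2, 8, 25, 7, 19]
Insert 7: 25 > 7 (shift), 8 > 7 (shift), 2 <= 7 (stop) = 3 comparison(s) -> [-7, 2, 7, 8, 25, 19]
Insert 19: 25 > 19 (shift), 8 <= 19 (stop) = 2 comparison(s) -> [-7, 2, 7, 8, 19, 25]
Total comparisons: 1 + 1 + 1 + 3 + 2 = 8


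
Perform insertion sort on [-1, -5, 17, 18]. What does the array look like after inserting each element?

First element -1 is already 'sorted'
Insert -5: shifted 1 elements -> [-5, -1, 17, 18]
Insert 17: shifted 0 elements -> [-5, -1, 17, 18]
Insert 18: shifted 0 elements -> [-5, -1, 17, 18]


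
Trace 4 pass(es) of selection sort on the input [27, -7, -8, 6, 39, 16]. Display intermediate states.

Pass 1: Select minimum -8 at index 2, swap -> [-8, -7, 27, 6, 39, 16]
Pass 2: Select minimum -7 at index 1, swap -> [-8, -7, 27, 6, 39, 16]
Pass 3: Select minimum 6 at index 3, swap -> [-8, -7, 6, 27, 39, 16]
Pass 4: Select minimum 16 at index 5, swap -> [-8, -7, 6, 16, 39, 27]


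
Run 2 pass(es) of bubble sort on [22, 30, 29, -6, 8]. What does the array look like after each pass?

After pass 1: [22, 29, -6, 8, 30] (3 swaps)
After pass 2: [22, -6, 8, 29, 30] (2 swaps)
Total swaps: 5


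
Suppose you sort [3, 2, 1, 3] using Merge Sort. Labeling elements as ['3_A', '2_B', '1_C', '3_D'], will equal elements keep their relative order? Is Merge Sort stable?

Trace Merge Sort on the labeled array (the key is the number; the letter only tracks identity):
  Merge [3_A] + [2_B] -> [2_B, 3_A]
  Merge [1_C] + [3_D] -> [1_C, 3_D]
  Merge [2_B, 3_A] + [1_C, 3_D] -> [1_C, 2_B, 3_A, 3_D]
Final order: [1_C, 2_B, 3_A, 3_D]
Equal keys:
  value 3: originally 3_A, 3_D; after sorting 3_A, 3_D -> order preserved
All equal keys kept their original relative order. Merge Sort is stable: when the heads of the two halves are equal the merge takes from the left half first.
Answer: Stable


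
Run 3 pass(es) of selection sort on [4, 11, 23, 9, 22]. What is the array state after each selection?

Pass 1: Select minimum 4 at index 0, swap -> [4, 11, 23, 9, 22]
Pass 2: Select minimum 9 at index 3, swap -> [4, 9, 23, 11, 22]
Pass 3: Select minimum 11 at index 3, swap -> [4, 9, 11, 23, 22]


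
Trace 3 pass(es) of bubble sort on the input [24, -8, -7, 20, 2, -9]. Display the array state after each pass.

After pass 1: [-8, -7, 20, 2, -9, 24] (5 swaps)
After pass 2: [-8, -7, 2, -9, 20, 24] (2 swaps)
After pass 3: [-8, -7, -9, 2, 20, 24] (1 swaps)
Total swaps: 8


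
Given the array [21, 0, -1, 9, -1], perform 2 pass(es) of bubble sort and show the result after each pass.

After pass 1: [0, -1, 9, -1, 21] (4 swaps)
After pass 2: [-1, 0, -1, 9, 21] (2 swaps)
Total swaps: 6


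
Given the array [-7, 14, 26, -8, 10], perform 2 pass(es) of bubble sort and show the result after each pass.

After pass 1: [-7, 14, -8, 10, 26] (2 swaps)
After pass 2: [-7, -8, 10, 14, 26] (2 swaps)
Total swaps: 4


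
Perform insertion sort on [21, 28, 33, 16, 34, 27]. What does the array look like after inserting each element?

First element 21 is already 'sorted'
Insert 28: shifted 0 elements -> [21, 28, 33, 16, 34, 27]
Insert 33: shifted 0 elements -> [21, 28, 33, 16, 34, 27]
Insert 16: shifted 3 elements -> [16, 21, 28, 33, 34, 27]
Insert 34: shifted 0 elements -> [16, 21, 28, 33, 34, 27]
Insert 27: shifted 3 elements -> [16, 21, 27, 28, 33, 34]


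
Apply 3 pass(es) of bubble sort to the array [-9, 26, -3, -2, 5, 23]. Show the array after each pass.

After pass 1: [-9, -3, -2, 5, 23, 26] (4 swaps)
After pass 2: [-9, -3, -2, 5, 23, 26] (0 swaps)
After pass 3: [-9, -3, -2, 5, 23, 26] (0 swaps)
Total swaps: 4


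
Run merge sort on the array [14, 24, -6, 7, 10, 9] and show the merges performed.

Divide and conquer:
  Merge [24] + [-6] -> [-6, 24]
  Merge [14] + [-6, 24] -> [-6, 14, 24]
  Merge [10] + [9] -> [9, 10]
  Merge [7] + [9, 10] -> [7, 9, 10]
  Merge [-6, 14, 24] + [7, 9, 10] -> [-6, 7, 9, 10, 14, 24]


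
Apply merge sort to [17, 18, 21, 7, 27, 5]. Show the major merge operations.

Divide and conquer:
  Merge [18] + [21] -> [18, 21]
  Merge [17] + [18, 21] -> [17, 18, 21]
  Merge [27] + [5] -> [5, 27]
  Merge [7] + [5, 27] -> [5, 7, 27]
  Merge [17, 18, 21] + [5, 7, 27] -> [5, 7, 17, 18, 21, 27]


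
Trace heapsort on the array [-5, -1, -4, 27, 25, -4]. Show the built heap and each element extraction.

Build heap: [27, 25, -4, -1, -5, -4]
Extract 27: [25, -1, -4, -4, -5, 27]
Extract 25: [-1, -4, -4, -5, 25, 27]
Extract -1: [-4, -5, -4, -1, 25, 27]
Extract -4: [-4, -5, -4, -1, 25, 27]
Extract -4: [-5, -4, -4, -1, 25, 27]


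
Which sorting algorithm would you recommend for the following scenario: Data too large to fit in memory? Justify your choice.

Best choice: External merge sort
Reason: Minimizes disk I/O by sequential reads/writes


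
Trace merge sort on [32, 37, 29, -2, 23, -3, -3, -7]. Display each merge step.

Divide and conquer:
  Merge [32] + [37] -> [32, 37]
  Merge [29] + [-2] -> [-2, 29]
  Merge [32, 37] + [-2, 29] -> [-2, 29, 32, 37]
  Merge [23] + [-3] -> [-3, 23]
  Merge [-3] + [-7] -> [-7, -3]
  Merge [-3, 23] + [-7, -3] -> [-7, -3, -3, 23]
  Merge [-2, 29, 32, 37] + [-7, -3, -3, 23] -> [-7, -3, -3, -2, 23, 29, 32, 37]


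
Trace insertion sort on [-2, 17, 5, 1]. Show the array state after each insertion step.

First element -2 is already 'sorted'
Insert 17: shifted 0 elements -> [-2, 17, 5, 1]
Insert 5: shifted 1 elements -> [-2, 5, 17, 1]
Insert 1: shifted 2 elements -> [-2, 1, 5, 17]


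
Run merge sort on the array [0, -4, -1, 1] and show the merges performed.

Divide and conquer:
  Merge [0] + [-4] -> [-4, 0]
  Merge [-1] + [1] -> [-1, 1]
  Merge [-4, 0] + [-1, 1] -> [-4, -1, 0, 1]


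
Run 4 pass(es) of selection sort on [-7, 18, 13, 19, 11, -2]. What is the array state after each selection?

Pass 1: Select minimum -7 at index 0, swap -> [-7, 18, 13, 19, 11, -2]
Pass 2: Select minimum -2 at index 5, swap -> [-7, -2, 13, 19, 11, 18]
Pass 3: Select minimum 11 at index 4, swap -> [-7, -2, 11, 19, 13, 18]
Pass 4: Select minimum 13 at index 4, swap -> [-7, -2, 11, 13, 19, 18]


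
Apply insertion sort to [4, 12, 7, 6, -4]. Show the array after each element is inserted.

First element 4 is already 'sorted'
Insert 12: shifted 0 elements -> [4, 12, 7, 6, -4]
Insert 7: shifted 1 elements -> [4, 7, 12, 6, -4]
Insert 6: shifted 2 elements -> [4, 6, 7, 12, -4]
Insert -4: shifted 4 elements -> [-4, 4, 6, 7, 12]


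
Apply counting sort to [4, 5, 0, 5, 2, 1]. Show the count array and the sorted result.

Count array: [1, 1, 1, 0, 1, 2]
(count[i] = number of elements equal to i)
Cumulative count: [1, 2, 3, 3, 4, 6]
Sorted: [0, 1, 2, 4, 5, 5]


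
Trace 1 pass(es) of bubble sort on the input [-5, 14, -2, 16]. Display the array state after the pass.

After pass 1: [-5, -2, 14, 16] (1 swaps)
Total swaps: 1


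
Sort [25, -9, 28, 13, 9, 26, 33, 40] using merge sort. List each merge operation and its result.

Divide and conquer:
  Merge [25] + [-9] -> [-9, 25]
  Merge [28] + [13] -> [13, 28]
  Merge [-9, 25] + [13, 28] -> [-9, 13, 25, 28]
  Merge [9] + [26] -> [9, 26]
  Merge [33] + [40] -> [33, 40]
  Merge [9, 26] + [33, 40] -> [9, 26, 33, 40]
  Merge [-9, 13, 25, 28] + [9, 26, 33, 40] -> [-9, 9, 13, 25, 26, 28, 33, 40]


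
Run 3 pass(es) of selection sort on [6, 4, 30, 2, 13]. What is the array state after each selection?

Pass 1: Select minimum 2 at index 3, swap -> [2, 4, 30, 6, 13]
Pass 2: Select minimum 4 at index 1, swap -> [2, 4, 30, 6, 13]
Pass 3: Select minimum 6 at index 3, swap -> [2, 4, 6, 30, 13]


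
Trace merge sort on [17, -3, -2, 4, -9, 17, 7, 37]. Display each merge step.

Divide and conquer:
  Merge [17] + [-3] -> [-3, 17]
  Merge [-2] + [4] -> [-2, 4]
  Merge [-3, 17] + [-2, 4] -> [-3, -2, 4, 17]
  Merge [-9] + [17] -> [-9, 17]
  Merge [7] + [37] -> [7, 37]
  Merge [-9, 17] + [7, 37] -> [-9, 7, 17, 37]
  Merge [-3, -2, 4, 17] + [-9, 7, 17, 37] -> [-9, -3, -2, 4, 7, 17, 17, 37]


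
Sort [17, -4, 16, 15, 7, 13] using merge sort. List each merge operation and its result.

Divide and conquer:
  Merge [-4] + [16] -> [-4, 16]
  Merge [17] + [-4, 16] -> [-4, 16, 17]
  Merge [7] + [13] -> [7, 13]
  Merge [15] + [7, 13] -> [7, 13, 15]
  Merge [-4, 16, 17] + [7, 13, 15] -> [-4, 7, 13, 15, 16, 17]


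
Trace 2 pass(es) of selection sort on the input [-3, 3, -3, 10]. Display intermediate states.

Pass 1: Select minimum -3 at index 0, swap -> [-3, 3, -3, 10]
Pass 2: Select minimum -3 at index 2, swap -> [-3, -3, 3, 10]


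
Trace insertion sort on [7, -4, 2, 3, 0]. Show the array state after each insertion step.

First element 7 is already 'sorted'
Insert -4: shifted 1 elements -> [-4, 7, 2, 3, 0]
Insert 2: shifted 1 elements -> [-4, 2, 7, 3, 0]
Insert 3: shifted 1 elements -> [-4, 2, 3, 7, 0]
Insert 0: shifted 3 elements -> [-4, 0, 2, 3, 7]


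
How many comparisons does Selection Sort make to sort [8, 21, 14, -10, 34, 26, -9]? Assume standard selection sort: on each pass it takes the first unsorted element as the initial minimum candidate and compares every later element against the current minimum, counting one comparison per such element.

Pass 1: scan indices 1..6 for the minimum = 6 comparison(s); min is -10, place at index 0 -> [-10, 21, 14, 8, 34, 26, -9]
Pass 2: scan indices 2..6 for the minimum = 5 comparison(s); min is -9, place at index 1 -> [-10, -9, 14, 8, 34, 26, 21]
Pass 3: scan indices 3..6 for the minimum = 4 comparison(s); min is 8, place at index 2 -> [-10, -9, 8, 14, 34, 26, 21]
Pass 4: scan indices 4..6 for the minimum = 3 comparison(s); min is 14, place at index 3 -> [-10, -9, 8, 14, 34, 26, 21]
Pass 5: scan indices 5..6 for the minimum = 2 comparison(s); min is 21, place at index 4 -> [-10, -9, 8, 14, 21, 26, 34]
Pass 6: scan indices 6..6 for the minimum = 1 comparison(s); min is 26, place at index 5 -> [-10, -9, 8, 14, 21, 26, 34]
Selection sort always scans the whole unsorted suffix, so the count is (n-1) + (n-2) + ... + 1 = n(n-1)/2 = 7*6/2 = 21 regardless of the input order.
Total comparisons: 6 + 5 + 4 + 3 + 2 + 1 = 21


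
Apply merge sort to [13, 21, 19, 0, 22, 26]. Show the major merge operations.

Divide and conquer:
  Merge [21] + [19] -> [19, 21]
  Merge [13] + [19, 21] -> [13, 19, 21]
  Merge [22] + [26] -> [22, 26]
  Merge [0] + [22, 26] -> [0, 22, 26]
  Merge [13, 19, 21] + [0, 22, 26] -> [0, 13, 19, 21, 22, 26]


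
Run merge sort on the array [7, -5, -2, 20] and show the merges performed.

Divide and conquer:
  Merge [7] + [-5] -> [-5, 7]
  Merge [-2] + [20] -> [-2, 20]
  Merge [-5, 7] + [-2, 20] -> [-5, -2, 7, 20]


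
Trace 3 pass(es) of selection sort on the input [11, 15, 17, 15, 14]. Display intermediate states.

Pass 1: Select minimum 11 at index 0, swap -> [11, 15, 17, 15, 14]
Pass 2: Select minimum 14 at index 4, swap -> [11, 14, 17, 15, 15]
Pass 3: Select minimum 15 at index 3, swap -> [11, 14, 15, 17, 15]


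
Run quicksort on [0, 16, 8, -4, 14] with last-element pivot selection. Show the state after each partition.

Partition 1: pivot=14 at index 3 -> [0, 8, -4, 14, 16]
Partition 2: pivot=-4 at index 0 -> [-4, 8, 0, 14, 16]
Partition 3: pivot=0 at index 1 -> [-4, 0, 8, 14, 16]


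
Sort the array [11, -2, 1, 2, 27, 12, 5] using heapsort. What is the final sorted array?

Build heap: [27, 11, 12, 2, -2, 1, 5]
Extract 27: [12, 11, 5, 2, -2, 1, 27]
Extract 12: [11, 2, 5, 1, -2, 12, 27]
Extract 11: [5, 2, -2, 1, 11, 12, 27]
Extract 5: [2, 1, -2, 5, 11, 12, 27]
Extract 2: [1, -2, 2, 5, 11, 12, 27]
Extract 1: [-2, 1, 2, 5, 11, 12, 27]


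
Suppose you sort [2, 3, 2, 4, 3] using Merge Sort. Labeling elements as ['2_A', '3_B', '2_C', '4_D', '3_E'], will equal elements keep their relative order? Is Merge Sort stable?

Trace Merge Sort on the labeled array (the key is the number; the letter only tracks identity):
  Merge [2_A] + [3_B] -> [2_A, 3_B]
  Merge [4_D] + [3_E] -> [3_E, 4_D]
  Merge [2_C] + [3_E, 4_D] -> [2_C, 3_E, 4_D]
  Merge [2_A, 3_B] + [2_C, 3_E, 4_D] -> [2_A, 2_C, 3_B, 3_E, 4_D]
Final order: [2_A, 2_C, 3_B, 3_E, 4_D]
Equal keys:
  value 2: originally 2_A, 2_C; after sorting 2_A, 2_C -> order preserved
  value 3: originally 3_B, 3_E; after sorting 3_B, 3_E -> order preserved
All equal keys kept their original relative order. Merge Sort is stable: when the heads of the two halves are equal the merge takes from the left half first.
Answer: Stable


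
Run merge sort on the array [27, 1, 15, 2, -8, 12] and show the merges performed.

Divide and conquer:
  Merge [1] + [15] -> [1, 15]
  Merge [27] + [1, 15] -> [1, 15, 27]
  Merge [-8] + [12] -> [-8, 12]
  Merge [2] + [-8, 12] -> [-8, 2, 12]
  Merge [1, 15, 27] + [-8, 2, 12] -> [-8, 1, 2, 12, 15, 27]


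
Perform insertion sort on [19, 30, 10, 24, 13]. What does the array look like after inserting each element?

First element 19 is already 'sorted'
Insert 30: shifted 0 elements -> [19, 30, 10, 24, 13]
Insert 10: shifted 2 elements -> [10, 19, 30, 24, 13]
Insert 24: shifted 1 elements -> [10, 19, 24, 30, 13]
Insert 13: shifted 3 elements -> [10, 13, 19, 24, 30]


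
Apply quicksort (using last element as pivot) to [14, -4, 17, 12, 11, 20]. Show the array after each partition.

Partition 1: pivot=20 at index 5 -> [14, -4, 17, 12, 11, 20]
Partition 2: pivot=11 at index 1 -> [-4, 11, 17, 12, 14, 20]
Partition 3: pivot=14 at index 3 -> [-4, 11, 12, 14, 17, 20]


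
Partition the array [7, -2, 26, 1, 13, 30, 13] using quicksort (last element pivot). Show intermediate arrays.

Partition 1: pivot=13 at index 4 -> [7, -2, 1, 13, 13, 30, 26]
Partition 2: pivot=13 at index 3 -> [7, -2, 1, 13, 13, 30, 26]
Partition 3: pivot=1 at index 1 -> [-2, 1, 7, 13, 13, 30, 26]
Partition 4: pivot=26 at index 5 -> [-2, 1, 7, 13, 13, 26, 30]


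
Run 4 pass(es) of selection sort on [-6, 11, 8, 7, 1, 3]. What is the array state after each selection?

Pass 1: Select minimum -6 at index 0, swap -> [-6, 11, 8, 7, 1, 3]
Pass 2: Select minimum 1 at index 4, swap -> [-6, 1, 8, 7, 11, 3]
Pass 3: Select minimum 3 at index 5, swap -> [-6, 1, 3, 7, 11, 8]
Pass 4: Select minimum 7 at index 3, swap -> [-6, 1, 3, 7, 11, 8]


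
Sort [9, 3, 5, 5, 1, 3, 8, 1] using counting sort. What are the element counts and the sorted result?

Count array: [0, 2, 0, 2, 0, 2, 0, 0, 1, 1]
(count[i] = number of elements equal to i)
Cumulative count: [0, 2, 2, 4, 4, 6, 6, 6, 7, 8]
Sorted: [1, 1, 3, 3, 5, 5, 8, 9]


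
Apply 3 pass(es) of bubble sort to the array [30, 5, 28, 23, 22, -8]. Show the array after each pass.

After pass 1: [5, 28, 23, 22, -8, 30] (5 swaps)
After pass 2: [5, 23, 22, -8, 28, 30] (3 swaps)
After pass 3: [5, 22, -8, 23, 28, 30] (2 swaps)
Total swaps: 10


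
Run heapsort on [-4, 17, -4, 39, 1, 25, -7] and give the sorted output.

Build heap: [39, 17, 25, -4, 1, -4, -7]
Extract 39: [25, 17, -4, -4, 1, -7, 39]
Extract 25: [17, 1, -4, -4, -7, 25, 39]
Extract 17: [1, -4, -4, -7, 17, 25, 39]
Extract 1: [-4, -7, -4, 1, 17, 25, 39]
Extract -4: [-4, -7, -4, 1, 17, 25, 39]
Extract -4: [-7, -4, -4, 1, 17, 25, 39]


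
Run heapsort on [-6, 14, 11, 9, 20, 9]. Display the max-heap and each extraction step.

Build heap: [20, 14, 11, 9, -6, 9]
Extract 20: [14, 9, 11, 9, -6, 20]
Extract 14: [11, 9, -6, 9, 14, 20]
Extract 11: [9, 9, -6, 11, 14, 20]
Extract 9: [9, -6, 9, 11, 14, 20]
Extract 9: [-6, 9, 9, 11, 14, 20]


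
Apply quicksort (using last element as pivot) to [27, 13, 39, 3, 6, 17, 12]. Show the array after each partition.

Partition 1: pivot=12 at index 2 -> [3, 6, 12, 27, 13, 17, 39]
Partition 2: pivot=6 at index 1 -> [3, 6, 12, 27, 13, 17, 39]
Partition 3: pivot=39 at index 6 -> [3, 6, 12, 27, 13, 17, 39]
Partition 4: pivot=17 at index 4 -> [3, 6, 12, 13, 17, 27, 39]


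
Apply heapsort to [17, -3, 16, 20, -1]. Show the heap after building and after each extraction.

Build heap: [20, 17, 16, -3, -1]
Extract 20: [17, -1, 16, -3, 20]
Extract 17: [16, -1, -3, 17, 20]
Extract 16: [-1, -3, 16, 17, 20]
Extract -1: [-3, -1, 16, 17, 20]


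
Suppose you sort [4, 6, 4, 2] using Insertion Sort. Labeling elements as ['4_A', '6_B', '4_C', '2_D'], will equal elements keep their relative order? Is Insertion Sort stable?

Trace Insertion Sort on the labeled array (the key is the number; the letter only tracks identity):
  Insert 6_B at index 1: [4_A, 6_B, 4_C, 2_D]
  Insert 4_C at index 1: [4_A, 4_C, 6_B, 2_D]
  Insert 2_D at index 0: [2_D, 4_A, 4_C, 6_B]
Final order: [2_D, 4_A, 4_C, 6_B]
Equal keys:
  value 4: originally 4_A, 4_C; after sorting 4_A, 4_C -> order preserved
All equal keys kept their original relative order. Insertion Sort is stable: elements are shifted only while they are strictly greater than the key, so a key is inserted after any equal elements already placed.
Answer: Stable


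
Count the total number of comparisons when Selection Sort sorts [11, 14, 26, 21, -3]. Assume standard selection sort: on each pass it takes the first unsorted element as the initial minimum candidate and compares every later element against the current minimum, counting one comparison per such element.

Pass 1: scan indices 1..4 for the minimum = 4 comparison(s); min is -3, place at index 0 -> [-3, 14, 26, 21, 11]
Pass 2: scan indices 2..4 for the minimum = 3 comparison(s); min is 11, place at index 1 -> [-3, 11, 26, 21, 14]
Pass 3: scan indices 3..4 for the minimum = 2 comparison(s); min is 14, place at index 2 -> [-3, 11, 14, 21, 26]
Pass 4: scan indices 4..4 for the minimum = 1 comparison(s); min is 21, place at index 3 -> [-3, 11, 14, 21, 26]
Selection sort always scans the whole unsorted suffix, so the count is (n-1) + (n-2) + ... + 1 = n(n-1)/2 = 5*4/2 = 10 regardless of the input order.
Total comparisons: 4 + 3 + 2 + 1 = 10


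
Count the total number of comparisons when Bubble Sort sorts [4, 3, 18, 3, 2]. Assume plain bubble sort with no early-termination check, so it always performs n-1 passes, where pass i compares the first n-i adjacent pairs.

Pass 1: compare adjacent pairs (0,1)..(3,4) = 4 comparison(s), 3 swap(s) -> [3, 4, 3, 2, 18]
Pass 2: compare adjacent pairs (0,1)..(2,3) = 3 comparison(s), 2 swap(s) -> [3, 3, 2, 4, 18]
Pass 3: compare adjacent pairs (0,1)..(1,2) = 2 comparison(s), 1 swap(s) -> [3, 2, 3, 4, 18]
Pass 4: compare adjacent pairs (0,1)..(0,1) = 1 comparison(s), 1 swap(s) -> [2, 3, 3, 4, 18]
Total comparisons: 4 + 3 + 2 + 1 = 10


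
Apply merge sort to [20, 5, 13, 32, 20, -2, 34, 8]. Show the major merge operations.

Divide and conquer:
  Merge [20] + [5] -> [5, 20]
  Merge [13] + [32] -> [13, 32]
  Merge [5, 20] + [13, 32] -> [5, 13, 20, 32]
  Merge [20] + [-2] -> [-2, 20]
  Merge [34] + [8] -> [8, 34]
  Merge [-2, 20] + [8, 34] -> [-2, 8, 20, 34]
  Merge [5, 13, 20, 32] + [-2, 8, 20, 34] -> [-2, 5, 8, 13, 20, 20, 32, 34]


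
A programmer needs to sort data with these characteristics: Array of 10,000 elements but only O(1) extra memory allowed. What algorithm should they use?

Best choice: Heapsort
Reason: Heapsort rearranges the array in place using O(1) auxiliary space and still guarantees O(n log n) time; quicksort partitions in place but needs Theta(log n) stack space for recursion (O(n) in the worst case), and mergesort requires O(n) auxiliary space


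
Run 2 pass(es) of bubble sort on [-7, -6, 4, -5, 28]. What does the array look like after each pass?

After pass 1: [-7, -6, -5, 4, 28] (1 swaps)
After pass 2: [-7, -6, -5, 4, 28] (0 swaps)
Total swaps: 1


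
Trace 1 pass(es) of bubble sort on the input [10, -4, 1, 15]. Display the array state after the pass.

After pass 1: [-4, 1, 10, 15] (2 swaps)
Total swaps: 2


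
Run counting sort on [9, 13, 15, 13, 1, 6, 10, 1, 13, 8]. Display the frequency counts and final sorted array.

Count array: [0, 2, 0, 0, 0, 0, 1, 0, 1, 1, 1, 0, 0, 3, 0, 1]
(count[i] = number of elements equal to i)
Cumulative count: [0, 2, 2, 2, 2, 2, 3, 3, 4, 5, 6, 6, 6, 9, 9, 10]
Sorted: [1, 1, 6, 8, 9, 10, 13, 13, 13, 15]


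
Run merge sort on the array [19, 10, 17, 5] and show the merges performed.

Divide and conquer:
  Merge [19] + [10] -> [10, 19]
  Merge [17] + [5] -> [5, 17]
  Merge [10, 19] + [5, 17] -> [5, 10, 17, 19]


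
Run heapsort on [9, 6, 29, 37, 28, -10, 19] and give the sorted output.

Build heap: [37, 28, 29, 6, 9, -10, 19]
Extract 37: [29, 28, 19, 6, 9, -10, 37]
Extract 29: [28, 9, 19, 6, -10, 29, 37]
Extract 28: [19, 9, -10, 6, 28, 29, 37]
Extract 19: [9, 6, -10, 19, 28, 29, 37]
Extract 9: [6, -10, 9, 19, 28, 29, 37]
Extract 6: [-10, 6, 9, 19, 28, 29, 37]


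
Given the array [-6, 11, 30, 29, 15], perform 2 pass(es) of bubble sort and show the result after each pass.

After pass 1: [-6, 11, 29, 15, 30] (2 swaps)
After pass 2: [-6, 11, 15, 29, 30] (1 swaps)
Total swaps: 3


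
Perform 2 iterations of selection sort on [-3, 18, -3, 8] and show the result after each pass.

Pass 1: Select minimum -3 at index 0, swap -> [-3, 18, -3, 8]
Pass 2: Select minimum -3 at index 2, swap -> [-3, -3, 18, 8]


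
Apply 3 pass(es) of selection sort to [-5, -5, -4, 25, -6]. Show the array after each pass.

Pass 1: Select minimum -6 at index 4, swap -> [-6, -5, -4, 25, -5]
Pass 2: Select minimum -5 at index 1, swap -> [-6, -5, -4, 25, -5]
Pass 3: Select minimum -5 at index 4, swap -> [-6, -5, -5, 25, -4]


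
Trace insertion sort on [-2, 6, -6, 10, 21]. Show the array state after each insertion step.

First element -2 is already 'sorted'
Insert 6: shifted 0 elements -> [-2, 6, -6, 10, 21]
Insert -6: shifted 2 elements -> [-6, -2, 6, 10, 21]
Insert 10: shifted 0 elements -> [-6, -2, 6, 10, 21]
Insert 21: shifted 0 elements -> [-6, -2, 6, 10, 21]


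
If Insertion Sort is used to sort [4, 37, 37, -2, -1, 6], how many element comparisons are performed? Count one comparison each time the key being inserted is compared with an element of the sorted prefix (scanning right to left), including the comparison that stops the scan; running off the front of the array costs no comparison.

Insert 37: 4 <= 37 (stop) = 1 comparison(s) -> [4, 37, 37, -2, -1, 6]
Insert 37: 37 <= 37 (stop) = 1 comparison(s) -> [4, 37, 37, -2, -1, 6]
Insert -2: 37 > -2 (shift), 37 > -2 (shift), 4 > -2 (shift), reached front = 3 comparison(s) -> [-2, 4, 37, 37, -1, 6]
Insert -1: 37 > -1 (shift), 37 > -1 (shift), 4 > -1 (shift), -2 <= -1 (stop) = 4 comparison(s) -> [-2, -1, 4, 37, 37, 6]
Insert 6: 37 > 6 (shift), 37 > 6 (shift), 4 <= 6 (stop) = 3 comparison(s) -> [-2, -1, 4, 6, 37, 37]
Total comparisons: 1 + 1 + 3 + 4 + 3 = 12


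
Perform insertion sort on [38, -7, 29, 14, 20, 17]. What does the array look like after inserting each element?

First element 38 is already 'sorted'
Insert -7: shifted 1 elements -> [-7, 38, 29, 14, 20, 17]
Insert 29: shifted 1 elements -> [-7, 29, 38, 14, 20, 17]
Insert 14: shifted 2 elements -> [-7, 14, 29, 38, 20, 17]
Insert 20: shifted 2 elements -> [-7, 14, 20, 29, 38, 17]
Insert 17: shifted 3 elements -> [-7, 14, 17, 20, 29, 38]


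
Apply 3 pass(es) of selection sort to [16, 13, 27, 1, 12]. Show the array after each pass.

Pass 1: Select minimum 1 at index 3, swap -> [1, 13, 27, 16, 12]
Pass 2: Select minimum 12 at index 4, swap -> [1, 12, 27, 16, 13]
Pass 3: Select minimum 13 at index 4, swap -> [1, 12, 13, 16, 27]


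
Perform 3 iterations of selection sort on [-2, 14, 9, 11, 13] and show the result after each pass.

Pass 1: Select minimum -2 at index 0, swap -> [-2, 14, 9, 11, 13]
Pass 2: Select minimum 9 at index 2, swap -> [-2, 9, 14, 11, 13]
Pass 3: Select minimum 11 at index 3, swap -> [-2, 9, 11, 14, 13]


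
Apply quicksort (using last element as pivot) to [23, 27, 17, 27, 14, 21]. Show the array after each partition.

Partition 1: pivot=21 at index 2 -> [17, 14, 21, 27, 27, 23]
Partition 2: pivot=14 at index 0 -> [14, 17, 21, 27, 27, 23]
Partition 3: pivot=23 at index 3 -> [14, 17, 21, 23, 27, 27]
Partition 4: pivot=27 at index 5 -> [14, 17, 21, 23, 27, 27]


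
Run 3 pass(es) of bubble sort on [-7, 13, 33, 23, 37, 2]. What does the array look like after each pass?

After pass 1: [-7, 13, 23, 33, 2, 37] (2 swaps)
After pass 2: [-7, 13, 23, 2, 33, 37] (1 swaps)
After pass 3: [-7, 13, 2, 23, 33, 37] (1 swaps)
Total swaps: 4


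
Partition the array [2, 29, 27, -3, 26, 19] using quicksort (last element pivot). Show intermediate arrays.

Partition 1: pivot=19 at index 2 -> [2, -3, 19, 29, 26, 27]
Partition 2: pivot=-3 at index 0 -> [-3, 2, 19, 29, 26, 27]
Partition 3: pivot=27 at index 4 -> [-3, 2, 19, 26, 27, 29]


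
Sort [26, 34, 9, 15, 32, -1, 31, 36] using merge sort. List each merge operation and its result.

Divide and conquer:
  Merge [26] + [34] -> [26, 34]
  Merge [9] + [15] -> [9, 15]
  Merge [26, 34] + [9, 15] -> [9, 15, 26, 34]
  Merge [32] + [-1] -> [-1, 32]
  Merge [31] + [36] -> [31, 36]
  Merge [-1, 32] + [31, 36] -> [-1, 31, 32, 36]
  Merge [9, 15, 26, 34] + [-1, 31, 32, 36] -> [-1, 9, 15, 26, 31, 32, 34, 36]


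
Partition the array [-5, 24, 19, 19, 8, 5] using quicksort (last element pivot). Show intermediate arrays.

Partition 1: pivot=5 at index 1 -> [-5, 5, 19, 19, 8, 24]
Partition 2: pivot=24 at index 5 -> [-5, 5, 19, 19, 8, 24]
Partition 3: pivot=8 at index 2 -> [-5, 5, 8, 19, 19, 24]
Partition 4: pivot=19 at index 4 -> [-5, 5, 8, 19, 19, 24]


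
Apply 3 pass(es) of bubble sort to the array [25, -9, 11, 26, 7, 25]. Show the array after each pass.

After pass 1: [-9, 11, 25, 7, 25, 26] (4 swaps)
After pass 2: [-9, 11, 7, 25, 25, 26] (1 swaps)
After pass 3: [-9, 7, 11, 25, 25, 26] (1 swaps)
Total swaps: 6


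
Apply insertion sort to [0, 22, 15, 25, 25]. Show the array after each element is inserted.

First element 0 is already 'sorted'
Insert 22: shifted 0 elements -> [0, 22, 15, 25, 25]
Insert 15: shifted 1 elements -> [0, 15, 22, 25, 25]
Insert 25: shifted 0 elements -> [0, 15, 22, 25, 25]
Insert 25: shifted 0 elements -> [0, 15, 22, 25, 25]


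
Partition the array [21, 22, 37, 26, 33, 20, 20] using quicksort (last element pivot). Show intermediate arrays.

Partition 1: pivot=20 at index 1 -> [20, 20, 37, 26, 33, 21, 22]
Partition 2: pivot=22 at index 3 -> [20, 20, 21, 22, 33, 37, 26]
Partition 3: pivot=26 at index 4 -> [20, 20, 21, 22, 26, 37, 33]
Partition 4: pivot=33 at index 5 -> [20, 20, 21, 22, 26, 33, 37]
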